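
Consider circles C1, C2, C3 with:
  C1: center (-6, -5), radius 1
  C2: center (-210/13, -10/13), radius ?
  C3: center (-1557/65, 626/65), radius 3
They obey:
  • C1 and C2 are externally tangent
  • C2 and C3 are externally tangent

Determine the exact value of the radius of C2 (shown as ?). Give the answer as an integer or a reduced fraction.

1. [ext C1·C2]  r_C2² + 2r_C2 − 120 = 0  ⇒  r_C2 = 10 (r>0 drops 1)
2. [ext C2·C3]  r_C2² + 6r_C2 − 160 = 0  ⇒  r_C2 = 10 (r>0 drops 1)

10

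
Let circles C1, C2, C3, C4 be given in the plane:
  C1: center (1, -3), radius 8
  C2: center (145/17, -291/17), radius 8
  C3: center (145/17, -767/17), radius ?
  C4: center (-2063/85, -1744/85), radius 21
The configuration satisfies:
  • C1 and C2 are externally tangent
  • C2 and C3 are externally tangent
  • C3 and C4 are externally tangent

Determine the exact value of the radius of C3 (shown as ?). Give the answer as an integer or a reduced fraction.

1. [ext C2·C3]  r_C3² + 16r_C3 − 720 = 0  ⇒  r_C3 = 20 (r>0 drops 1)
2. [ext C3·C4]  r_C3² + 42r_C3 − 1240 = 0  ⇒  r_C3 = 20 (r>0 drops 1)

20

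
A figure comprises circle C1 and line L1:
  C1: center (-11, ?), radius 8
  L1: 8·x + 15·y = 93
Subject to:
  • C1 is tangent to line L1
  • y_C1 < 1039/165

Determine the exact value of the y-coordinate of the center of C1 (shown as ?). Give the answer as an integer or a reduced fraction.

3

1. [C1‖L1]  y_C1² − (362/15)y_C1 + 317/5 = 0  ⇒  y_C1 = 3 or 317/15
2. given y_C1 < 1039/165: keep 3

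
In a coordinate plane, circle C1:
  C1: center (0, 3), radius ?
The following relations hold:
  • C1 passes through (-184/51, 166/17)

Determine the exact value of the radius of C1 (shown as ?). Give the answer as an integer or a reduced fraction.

23/3

1. [C1∋P]  r_C1² − 529/9 = 0  ⇒  r_C1 = 23/3 (r>0 drops 1)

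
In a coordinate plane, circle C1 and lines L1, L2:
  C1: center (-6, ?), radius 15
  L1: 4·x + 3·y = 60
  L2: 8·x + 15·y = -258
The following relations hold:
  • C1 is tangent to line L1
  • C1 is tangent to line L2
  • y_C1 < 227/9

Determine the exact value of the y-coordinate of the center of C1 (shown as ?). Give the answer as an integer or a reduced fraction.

1. [C1‖L1]  y_C1² − 56y_C1 + 159 = 0  ⇒  y_C1 = 3 or 53
2. [C1‖L2]  y_C1² + 28y_C1 − 93 = 0  ⇒  y_C1 = -31 or 3

3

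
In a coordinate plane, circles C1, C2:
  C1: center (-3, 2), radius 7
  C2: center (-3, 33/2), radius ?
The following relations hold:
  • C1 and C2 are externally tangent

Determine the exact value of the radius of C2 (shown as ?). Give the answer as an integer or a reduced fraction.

1. [ext C1·C2]  r_C2² + 14r_C2 − 645/4 = 0  ⇒  r_C2 = 15/2 (r>0 drops 1)

15/2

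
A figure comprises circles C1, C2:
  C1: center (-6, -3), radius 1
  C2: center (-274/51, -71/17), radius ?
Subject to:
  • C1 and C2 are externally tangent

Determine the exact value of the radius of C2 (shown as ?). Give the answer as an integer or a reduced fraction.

1/3

1. [ext C1·C2]  r_C2² + 2r_C2 − 7/9 = 0  ⇒  r_C2 = 1/3 (r>0 drops 1)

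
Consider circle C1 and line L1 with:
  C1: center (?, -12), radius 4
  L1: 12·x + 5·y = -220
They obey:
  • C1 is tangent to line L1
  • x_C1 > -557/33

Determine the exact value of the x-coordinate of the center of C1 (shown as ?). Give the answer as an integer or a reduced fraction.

1. [C1‖L1]  x_C1² + (80/3)x_C1 + 159 = 0  ⇒  x_C1 = -53/3 or -9
2. given x_C1 > -557/33: keep -9

-9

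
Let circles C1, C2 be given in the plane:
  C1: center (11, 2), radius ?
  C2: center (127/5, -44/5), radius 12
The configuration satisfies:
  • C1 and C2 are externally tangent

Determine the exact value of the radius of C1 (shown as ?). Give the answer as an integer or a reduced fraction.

1. [ext C1·C2]  r_C1² + 24r_C1 − 180 = 0  ⇒  r_C1 = 6 (r>0 drops 1)

6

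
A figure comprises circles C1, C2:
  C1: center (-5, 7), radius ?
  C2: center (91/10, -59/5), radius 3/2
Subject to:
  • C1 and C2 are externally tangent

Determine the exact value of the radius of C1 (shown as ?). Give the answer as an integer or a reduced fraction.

1. [ext C1·C2]  r_C1² + 3r_C1 − 550 = 0  ⇒  r_C1 = 22 (r>0 drops 1)

22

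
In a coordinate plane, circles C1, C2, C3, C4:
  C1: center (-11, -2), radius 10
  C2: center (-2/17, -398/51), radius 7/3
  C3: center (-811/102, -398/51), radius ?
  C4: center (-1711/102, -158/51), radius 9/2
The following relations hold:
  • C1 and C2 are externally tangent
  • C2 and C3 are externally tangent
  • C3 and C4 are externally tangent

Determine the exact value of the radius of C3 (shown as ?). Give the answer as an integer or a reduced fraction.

1. [ext C2·C3]  r_C3² + (14/3)r_C3 − 671/12 = 0  ⇒  r_C3 = 11/2 (r>0 drops 1)
2. [ext C3·C4]  r_C3² + 9r_C3 − 319/4 = 0  ⇒  r_C3 = 11/2 (r>0 drops 1)

11/2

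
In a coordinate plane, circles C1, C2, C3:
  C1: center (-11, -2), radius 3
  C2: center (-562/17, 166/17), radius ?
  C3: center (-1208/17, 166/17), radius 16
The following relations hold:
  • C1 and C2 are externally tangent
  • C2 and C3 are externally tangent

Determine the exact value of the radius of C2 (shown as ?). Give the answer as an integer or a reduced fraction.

22

1. [ext C1·C2]  r_C2² + 6r_C2 − 616 = 0  ⇒  r_C2 = 22 (r>0 drops 1)
2. [ext C2·C3]  r_C2² + 32r_C2 − 1188 = 0  ⇒  r_C2 = 22 (r>0 drops 1)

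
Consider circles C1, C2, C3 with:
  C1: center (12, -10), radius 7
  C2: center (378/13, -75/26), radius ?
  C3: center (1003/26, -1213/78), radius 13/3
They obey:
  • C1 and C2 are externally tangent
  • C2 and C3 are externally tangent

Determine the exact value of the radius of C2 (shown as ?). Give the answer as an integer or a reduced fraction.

23/2

1. [ext C1·C2]  r_C2² + 14r_C2 − 1173/4 = 0  ⇒  r_C2 = 23/2 (r>0 drops 1)
2. [ext C2·C3]  r_C2² + (26/3)r_C2 − 2783/12 = 0  ⇒  r_C2 = 23/2 (r>0 drops 1)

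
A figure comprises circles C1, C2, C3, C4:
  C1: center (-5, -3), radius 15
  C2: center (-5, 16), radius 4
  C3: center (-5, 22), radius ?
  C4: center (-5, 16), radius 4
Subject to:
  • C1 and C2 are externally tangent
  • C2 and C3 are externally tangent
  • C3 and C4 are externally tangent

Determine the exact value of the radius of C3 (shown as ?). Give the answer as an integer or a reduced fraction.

2

1. [ext C2·C3]  r_C3² + 8r_C3 − 20 = 0  ⇒  r_C3 = 2 (r>0 drops 1)
2. [ext C3·C4]  r_C3² + 8r_C3 − 20 = 0  ⇒  r_C3 = 2 (r>0 drops 1)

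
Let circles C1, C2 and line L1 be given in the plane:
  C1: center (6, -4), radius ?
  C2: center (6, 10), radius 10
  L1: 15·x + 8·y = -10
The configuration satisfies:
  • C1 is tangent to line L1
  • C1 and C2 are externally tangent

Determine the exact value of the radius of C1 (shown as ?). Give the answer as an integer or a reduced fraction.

1. [C1‖L1]  r_C1² − 16 = 0  ⇒  r_C1 = 4 (r>0 drops 1)
2. [ext C1·C2]  r_C1² + 20r_C1 − 96 = 0  ⇒  r_C1 = 4 (r>0 drops 1)

4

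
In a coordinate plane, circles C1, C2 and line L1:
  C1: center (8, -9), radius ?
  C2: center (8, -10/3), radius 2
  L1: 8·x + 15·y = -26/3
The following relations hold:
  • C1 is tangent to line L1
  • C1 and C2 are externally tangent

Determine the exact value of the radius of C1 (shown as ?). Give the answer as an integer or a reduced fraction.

1. [C1‖L1]  r_C1² − 121/9 = 0  ⇒  r_C1 = 11/3 (r>0 drops 1)
2. [ext C1·C2]  r_C1² + 4r_C1 − 253/9 = 0  ⇒  r_C1 = 11/3 (r>0 drops 1)

11/3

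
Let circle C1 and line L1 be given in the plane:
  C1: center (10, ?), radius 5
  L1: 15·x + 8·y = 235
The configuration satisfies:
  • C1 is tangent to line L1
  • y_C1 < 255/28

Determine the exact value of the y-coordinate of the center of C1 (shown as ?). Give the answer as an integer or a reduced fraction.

1. [C1‖L1]  y_C1² − (85/4)y_C1 = 0  ⇒  y_C1 = 0 or 85/4
2. given y_C1 < 255/28: keep 0

0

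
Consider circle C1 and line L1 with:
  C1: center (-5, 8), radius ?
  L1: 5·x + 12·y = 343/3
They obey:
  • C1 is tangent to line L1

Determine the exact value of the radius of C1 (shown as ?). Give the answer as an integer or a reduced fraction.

10/3

1. [C1‖L1]  r_C1² − 100/9 = 0  ⇒  r_C1 = 10/3 (r>0 drops 1)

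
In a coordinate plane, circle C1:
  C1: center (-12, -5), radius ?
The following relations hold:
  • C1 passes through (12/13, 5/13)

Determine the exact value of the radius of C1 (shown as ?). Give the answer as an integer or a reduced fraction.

14

1. [C1∋P]  r_C1² − 196 = 0  ⇒  r_C1 = 14 (r>0 drops 1)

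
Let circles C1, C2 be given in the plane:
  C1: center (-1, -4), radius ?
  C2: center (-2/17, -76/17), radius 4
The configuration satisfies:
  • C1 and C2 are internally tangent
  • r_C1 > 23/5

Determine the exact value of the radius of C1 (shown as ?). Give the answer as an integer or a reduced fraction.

1. [int C1,C2]  r_C1² − 8r_C1 + 15 = 0  ⇒  r_C1 = 3 or 5
2. given r_C1 > 23/5: keep 5

5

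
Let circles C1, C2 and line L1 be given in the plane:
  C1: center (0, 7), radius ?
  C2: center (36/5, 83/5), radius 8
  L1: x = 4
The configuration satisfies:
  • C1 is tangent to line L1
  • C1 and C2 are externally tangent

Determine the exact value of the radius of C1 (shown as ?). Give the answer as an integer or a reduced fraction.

4

1. [C1‖L1]  r_C1² − 16 = 0  ⇒  r_C1 = 4 (r>0 drops 1)
2. [ext C1·C2]  r_C1² + 16r_C1 − 80 = 0  ⇒  r_C1 = 4 (r>0 drops 1)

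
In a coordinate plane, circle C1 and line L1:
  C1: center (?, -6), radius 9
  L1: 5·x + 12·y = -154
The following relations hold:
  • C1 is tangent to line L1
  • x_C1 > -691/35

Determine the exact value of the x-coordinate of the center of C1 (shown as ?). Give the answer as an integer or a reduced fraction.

1. [C1‖L1]  x_C1² + (164/5)x_C1 − 1393/5 = 0  ⇒  x_C1 = -199/5 or 7
2. given x_C1 > -691/35: keep 7

7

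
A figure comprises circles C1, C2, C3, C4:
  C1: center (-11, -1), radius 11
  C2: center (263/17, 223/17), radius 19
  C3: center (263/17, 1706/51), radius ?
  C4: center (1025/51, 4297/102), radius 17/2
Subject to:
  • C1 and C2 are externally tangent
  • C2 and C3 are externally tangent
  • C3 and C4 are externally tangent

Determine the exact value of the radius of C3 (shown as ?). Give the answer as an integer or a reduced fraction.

4/3

1. [ext C2·C3]  r_C3² + 38r_C3 − 472/9 = 0  ⇒  r_C3 = 4/3 (r>0 drops 1)
2. [ext C3·C4]  r_C3² + 17r_C3 − 220/9 = 0  ⇒  r_C3 = 4/3 (r>0 drops 1)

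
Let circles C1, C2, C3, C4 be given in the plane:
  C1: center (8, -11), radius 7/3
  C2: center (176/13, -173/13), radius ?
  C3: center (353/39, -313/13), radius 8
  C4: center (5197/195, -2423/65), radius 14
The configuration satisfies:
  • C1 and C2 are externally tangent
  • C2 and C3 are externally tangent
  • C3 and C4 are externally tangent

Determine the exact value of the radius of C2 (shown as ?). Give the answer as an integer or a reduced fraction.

11/3

1. [ext C1·C2]  r_C2² + (14/3)r_C2 − 275/9 = 0  ⇒  r_C2 = 11/3 (r>0 drops 1)
2. [ext C2·C3]  r_C2² + 16r_C2 − 649/9 = 0  ⇒  r_C2 = 11/3 (r>0 drops 1)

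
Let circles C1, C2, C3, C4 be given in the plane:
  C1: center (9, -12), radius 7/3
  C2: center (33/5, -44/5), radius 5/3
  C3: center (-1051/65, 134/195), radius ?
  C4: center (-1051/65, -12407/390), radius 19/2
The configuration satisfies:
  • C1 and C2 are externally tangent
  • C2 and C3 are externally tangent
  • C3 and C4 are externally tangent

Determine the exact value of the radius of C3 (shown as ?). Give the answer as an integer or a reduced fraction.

1. [ext C2·C3]  r_C3² + (10/3)r_C3 − 1817/3 = 0  ⇒  r_C3 = 23 (r>0 drops 1)
2. [ext C3·C4]  r_C3² + 19r_C3 − 966 = 0  ⇒  r_C3 = 23 (r>0 drops 1)

23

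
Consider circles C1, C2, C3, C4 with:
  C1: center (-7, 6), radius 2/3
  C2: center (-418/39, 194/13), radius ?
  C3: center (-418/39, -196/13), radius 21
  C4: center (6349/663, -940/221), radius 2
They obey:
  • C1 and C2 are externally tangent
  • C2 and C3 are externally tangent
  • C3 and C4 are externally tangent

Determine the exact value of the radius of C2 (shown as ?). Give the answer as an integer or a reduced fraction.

9

1. [ext C1·C2]  r_C2² + (4/3)r_C2 − 93 = 0  ⇒  r_C2 = 9 (r>0 drops 1)
2. [ext C2·C3]  r_C2² + 42r_C2 − 459 = 0  ⇒  r_C2 = 9 (r>0 drops 1)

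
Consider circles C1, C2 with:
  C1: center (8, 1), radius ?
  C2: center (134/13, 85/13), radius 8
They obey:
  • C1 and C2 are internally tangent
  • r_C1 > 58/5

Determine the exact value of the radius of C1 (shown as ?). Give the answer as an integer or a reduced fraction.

14

1. [int C1,C2]  r_C1² − 16r_C1 + 28 = 0  ⇒  r_C1 = 2 or 14
2. given r_C1 > 58/5: keep 14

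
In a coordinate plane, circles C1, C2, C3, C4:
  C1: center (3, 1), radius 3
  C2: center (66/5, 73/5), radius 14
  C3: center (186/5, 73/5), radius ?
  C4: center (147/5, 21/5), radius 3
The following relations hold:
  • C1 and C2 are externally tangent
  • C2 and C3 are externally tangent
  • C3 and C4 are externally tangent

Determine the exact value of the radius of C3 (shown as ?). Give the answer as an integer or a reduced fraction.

10

1. [ext C2·C3]  r_C3² + 28r_C3 − 380 = 0  ⇒  r_C3 = 10 (r>0 drops 1)
2. [ext C3·C4]  r_C3² + 6r_C3 − 160 = 0  ⇒  r_C3 = 10 (r>0 drops 1)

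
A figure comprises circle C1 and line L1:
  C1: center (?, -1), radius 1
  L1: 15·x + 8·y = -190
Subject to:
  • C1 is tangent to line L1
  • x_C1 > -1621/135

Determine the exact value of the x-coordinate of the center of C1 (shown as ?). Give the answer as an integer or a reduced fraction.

1. [C1‖L1]  x_C1² + (364/15)x_C1 + 2189/15 = 0  ⇒  x_C1 = -199/15 or -11
2. given x_C1 > -1621/135: keep -11

-11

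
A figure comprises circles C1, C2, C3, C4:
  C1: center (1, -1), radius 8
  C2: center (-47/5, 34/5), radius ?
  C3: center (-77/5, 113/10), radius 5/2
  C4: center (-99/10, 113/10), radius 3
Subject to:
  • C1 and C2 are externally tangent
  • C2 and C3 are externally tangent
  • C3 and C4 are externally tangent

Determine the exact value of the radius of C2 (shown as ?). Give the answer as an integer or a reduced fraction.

1. [ext C1·C2]  r_C2² + 16r_C2 − 105 = 0  ⇒  r_C2 = 5 (r>0 drops 1)
2. [ext C2·C3]  r_C2² + 5r_C2 − 50 = 0  ⇒  r_C2 = 5 (r>0 drops 1)

5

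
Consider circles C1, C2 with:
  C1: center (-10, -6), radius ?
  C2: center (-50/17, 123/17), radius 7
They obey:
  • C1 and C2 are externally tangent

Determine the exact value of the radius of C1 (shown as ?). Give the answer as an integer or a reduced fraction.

8

1. [ext C1·C2]  r_C1² + 14r_C1 − 176 = 0  ⇒  r_C1 = 8 (r>0 drops 1)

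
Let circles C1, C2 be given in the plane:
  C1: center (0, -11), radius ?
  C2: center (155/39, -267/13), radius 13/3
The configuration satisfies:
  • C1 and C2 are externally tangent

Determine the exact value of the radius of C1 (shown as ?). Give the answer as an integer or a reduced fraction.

6

1. [ext C1·C2]  r_C1² + (26/3)r_C1 − 88 = 0  ⇒  r_C1 = 6 (r>0 drops 1)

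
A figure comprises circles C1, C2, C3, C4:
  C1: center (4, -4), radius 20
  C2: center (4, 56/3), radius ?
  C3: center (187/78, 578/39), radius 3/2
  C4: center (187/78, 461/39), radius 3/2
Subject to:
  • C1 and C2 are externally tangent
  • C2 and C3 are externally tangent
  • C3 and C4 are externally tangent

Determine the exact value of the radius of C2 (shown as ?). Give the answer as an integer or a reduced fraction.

1. [ext C1·C2]  r_C2² + 40r_C2 − 1024/9 = 0  ⇒  r_C2 = 8/3 (r>0 drops 1)
2. [ext C2·C3]  r_C2² + 3r_C2 − 136/9 = 0  ⇒  r_C2 = 8/3 (r>0 drops 1)

8/3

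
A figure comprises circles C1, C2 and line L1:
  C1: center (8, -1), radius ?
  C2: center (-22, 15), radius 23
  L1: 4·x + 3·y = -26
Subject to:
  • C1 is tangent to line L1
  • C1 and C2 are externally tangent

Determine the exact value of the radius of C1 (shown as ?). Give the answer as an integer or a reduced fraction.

11

1. [C1‖L1]  r_C1² − 121 = 0  ⇒  r_C1 = 11 (r>0 drops 1)
2. [ext C1·C2]  r_C1² + 46r_C1 − 627 = 0  ⇒  r_C1 = 11 (r>0 drops 1)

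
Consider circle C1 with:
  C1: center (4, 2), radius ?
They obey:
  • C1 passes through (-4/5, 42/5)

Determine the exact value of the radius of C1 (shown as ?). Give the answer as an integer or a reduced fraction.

1. [C1∋P]  r_C1² − 64 = 0  ⇒  r_C1 = 8 (r>0 drops 1)

8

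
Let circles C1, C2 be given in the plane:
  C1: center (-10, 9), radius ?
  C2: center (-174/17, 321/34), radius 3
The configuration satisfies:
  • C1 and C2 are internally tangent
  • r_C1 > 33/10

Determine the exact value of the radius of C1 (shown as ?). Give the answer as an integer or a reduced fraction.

1. [int C1,C2]  r_C1² − 6r_C1 + 35/4 = 0  ⇒  r_C1 = 5/2 or 7/2
2. given r_C1 > 33/10: keep 7/2

7/2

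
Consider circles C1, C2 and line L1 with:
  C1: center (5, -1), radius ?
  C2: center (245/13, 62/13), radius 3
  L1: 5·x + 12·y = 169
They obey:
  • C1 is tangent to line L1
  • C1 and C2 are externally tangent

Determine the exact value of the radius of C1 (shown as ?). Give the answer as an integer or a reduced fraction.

12

1. [C1‖L1]  r_C1² − 144 = 0  ⇒  r_C1 = 12 (r>0 drops 1)
2. [ext C1·C2]  r_C1² + 6r_C1 − 216 = 0  ⇒  r_C1 = 12 (r>0 drops 1)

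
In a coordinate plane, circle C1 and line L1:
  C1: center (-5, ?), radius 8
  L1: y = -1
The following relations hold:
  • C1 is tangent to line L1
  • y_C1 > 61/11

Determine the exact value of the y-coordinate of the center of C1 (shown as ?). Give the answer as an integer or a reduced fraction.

7

1. [C1‖L1]  y_C1² + 2y_C1 − 63 = 0  ⇒  y_C1 = -9 or 7
2. given y_C1 > 61/11: keep 7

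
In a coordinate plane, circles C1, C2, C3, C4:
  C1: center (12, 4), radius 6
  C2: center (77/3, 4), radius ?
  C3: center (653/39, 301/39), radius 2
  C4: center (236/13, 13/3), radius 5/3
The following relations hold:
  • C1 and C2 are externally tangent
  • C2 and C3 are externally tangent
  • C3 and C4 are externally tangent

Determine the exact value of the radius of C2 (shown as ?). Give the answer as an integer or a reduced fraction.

1. [ext C1·C2]  r_C2² + 12r_C2 − 1357/9 = 0  ⇒  r_C2 = 23/3 (r>0 drops 1)
2. [ext C2·C3]  r_C2² + 4r_C2 − 805/9 = 0  ⇒  r_C2 = 23/3 (r>0 drops 1)

23/3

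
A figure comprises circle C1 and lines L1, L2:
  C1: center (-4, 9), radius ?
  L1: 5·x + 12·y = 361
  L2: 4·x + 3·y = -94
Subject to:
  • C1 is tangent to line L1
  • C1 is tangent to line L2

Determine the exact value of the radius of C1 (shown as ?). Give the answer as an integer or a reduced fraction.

21

1. [C1‖L1]  r_C1² − 441 = 0  ⇒  r_C1 = 21 (r>0 drops 1)
2. [C1‖L2]  r_C1² − 441 = 0  ⇒  r_C1 = 21 (r>0 drops 1)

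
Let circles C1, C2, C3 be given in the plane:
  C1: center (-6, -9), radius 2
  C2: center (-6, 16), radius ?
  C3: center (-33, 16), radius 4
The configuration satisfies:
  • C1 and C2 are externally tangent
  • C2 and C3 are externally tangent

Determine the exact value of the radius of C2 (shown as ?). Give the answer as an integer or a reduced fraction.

1. [ext C1·C2]  r_C2² + 4r_C2 − 621 = 0  ⇒  r_C2 = 23 (r>0 drops 1)
2. [ext C2·C3]  r_C2² + 8r_C2 − 713 = 0  ⇒  r_C2 = 23 (r>0 drops 1)

23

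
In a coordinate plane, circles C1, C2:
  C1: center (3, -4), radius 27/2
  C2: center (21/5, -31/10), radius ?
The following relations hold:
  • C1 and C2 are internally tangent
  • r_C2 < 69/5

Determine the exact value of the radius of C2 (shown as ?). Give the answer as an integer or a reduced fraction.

1. [int C1,C2]  r_C2² − 27r_C2 + 180 = 0  ⇒  r_C2 = 12 or 15
2. given r_C2 < 69/5: keep 12

12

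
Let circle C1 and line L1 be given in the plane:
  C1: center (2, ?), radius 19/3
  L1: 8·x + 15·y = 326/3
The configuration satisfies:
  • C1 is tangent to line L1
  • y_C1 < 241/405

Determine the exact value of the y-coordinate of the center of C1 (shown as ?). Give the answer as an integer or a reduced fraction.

-1

1. [C1‖L1]  y_C1² − (556/45)y_C1 − 601/45 = 0  ⇒  y_C1 = -1 or 601/45
2. given y_C1 < 241/405: keep -1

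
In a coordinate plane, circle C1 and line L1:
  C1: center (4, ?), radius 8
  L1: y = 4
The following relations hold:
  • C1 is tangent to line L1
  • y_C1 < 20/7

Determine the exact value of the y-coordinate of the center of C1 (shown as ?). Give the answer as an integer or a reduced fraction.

1. [C1‖L1]  y_C1² − 8y_C1 − 48 = 0  ⇒  y_C1 = -4 or 12
2. given y_C1 < 20/7: keep -4

-4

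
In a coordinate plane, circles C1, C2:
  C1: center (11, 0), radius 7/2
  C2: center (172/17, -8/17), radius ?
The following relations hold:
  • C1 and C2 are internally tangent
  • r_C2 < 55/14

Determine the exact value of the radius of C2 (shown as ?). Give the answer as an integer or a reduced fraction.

1. [int C1,C2]  r_C2² − 7r_C2 + 45/4 = 0  ⇒  r_C2 = 5/2 or 9/2
2. given r_C2 < 55/14: keep 5/2

5/2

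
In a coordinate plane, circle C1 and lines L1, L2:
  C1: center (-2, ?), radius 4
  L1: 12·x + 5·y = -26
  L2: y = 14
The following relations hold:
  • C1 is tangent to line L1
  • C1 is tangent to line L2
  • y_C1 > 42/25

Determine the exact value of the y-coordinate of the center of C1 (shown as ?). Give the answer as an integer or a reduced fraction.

10

1. [C1‖L1]  y_C1² + (4/5)y_C1 − 108 = 0  ⇒  y_C1 = -54/5 or 10
2. [C1‖L2]  y_C1² − 28y_C1 + 180 = 0  ⇒  y_C1 = 10 or 18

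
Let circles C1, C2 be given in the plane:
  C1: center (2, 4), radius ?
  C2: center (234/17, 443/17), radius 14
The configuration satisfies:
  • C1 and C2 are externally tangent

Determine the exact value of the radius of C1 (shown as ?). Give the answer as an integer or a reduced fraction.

11

1. [ext C1·C2]  r_C1² + 28r_C1 − 429 = 0  ⇒  r_C1 = 11 (r>0 drops 1)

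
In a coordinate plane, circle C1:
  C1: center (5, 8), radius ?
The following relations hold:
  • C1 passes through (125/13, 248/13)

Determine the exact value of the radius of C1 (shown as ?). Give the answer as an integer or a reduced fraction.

12

1. [C1∋P]  r_C1² − 144 = 0  ⇒  r_C1 = 12 (r>0 drops 1)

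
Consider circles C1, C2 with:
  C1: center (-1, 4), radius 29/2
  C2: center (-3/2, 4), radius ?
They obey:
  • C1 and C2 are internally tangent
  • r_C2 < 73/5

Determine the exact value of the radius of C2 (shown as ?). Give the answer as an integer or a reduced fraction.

1. [int C1,C2]  r_C2² − 29r_C2 + 210 = 0  ⇒  r_C2 = 14 or 15
2. given r_C2 < 73/5: keep 14

14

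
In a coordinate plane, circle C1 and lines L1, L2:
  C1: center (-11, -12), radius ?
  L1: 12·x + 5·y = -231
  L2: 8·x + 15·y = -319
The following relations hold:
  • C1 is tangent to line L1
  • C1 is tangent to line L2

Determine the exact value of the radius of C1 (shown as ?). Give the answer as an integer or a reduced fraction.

3

1. [C1‖L1]  r_C1² − 9 = 0  ⇒  r_C1 = 3 (r>0 drops 1)
2. [C1‖L2]  r_C1² − 9 = 0  ⇒  r_C1 = 3 (r>0 drops 1)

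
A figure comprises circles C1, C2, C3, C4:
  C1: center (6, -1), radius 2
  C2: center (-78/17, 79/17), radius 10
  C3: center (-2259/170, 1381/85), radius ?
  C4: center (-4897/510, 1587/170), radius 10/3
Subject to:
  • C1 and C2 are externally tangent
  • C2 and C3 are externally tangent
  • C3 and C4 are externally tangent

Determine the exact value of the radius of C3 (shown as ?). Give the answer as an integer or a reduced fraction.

9/2

1. [ext C2·C3]  r_C3² + 20r_C3 − 441/4 = 0  ⇒  r_C3 = 9/2 (r>0 drops 1)
2. [ext C3·C4]  r_C3² + (20/3)r_C3 − 201/4 = 0  ⇒  r_C3 = 9/2 (r>0 drops 1)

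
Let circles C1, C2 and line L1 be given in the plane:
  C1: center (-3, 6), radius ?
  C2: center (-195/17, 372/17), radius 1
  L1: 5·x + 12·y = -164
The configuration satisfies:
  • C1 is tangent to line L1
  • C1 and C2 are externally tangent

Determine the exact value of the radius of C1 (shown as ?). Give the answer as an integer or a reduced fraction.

1. [C1‖L1]  r_C1² − 289 = 0  ⇒  r_C1 = 17 (r>0 drops 1)
2. [ext C1·C2]  r_C1² + 2r_C1 − 323 = 0  ⇒  r_C1 = 17 (r>0 drops 1)

17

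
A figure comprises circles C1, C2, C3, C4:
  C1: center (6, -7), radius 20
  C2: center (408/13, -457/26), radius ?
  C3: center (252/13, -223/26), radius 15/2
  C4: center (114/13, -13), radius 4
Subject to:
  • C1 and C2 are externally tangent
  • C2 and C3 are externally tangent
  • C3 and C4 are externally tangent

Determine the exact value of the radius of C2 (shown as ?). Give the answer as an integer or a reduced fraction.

1. [ext C1·C2]  r_C2² + 40r_C2 − 1425/4 = 0  ⇒  r_C2 = 15/2 (r>0 drops 1)
2. [ext C2·C3]  r_C2² + 15r_C2 − 675/4 = 0  ⇒  r_C2 = 15/2 (r>0 drops 1)

15/2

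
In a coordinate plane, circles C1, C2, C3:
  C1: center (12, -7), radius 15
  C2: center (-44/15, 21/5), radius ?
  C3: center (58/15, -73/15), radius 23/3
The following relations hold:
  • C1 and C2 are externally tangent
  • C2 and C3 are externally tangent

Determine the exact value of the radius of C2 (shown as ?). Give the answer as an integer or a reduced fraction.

1. [ext C1·C2]  r_C2² + 30r_C2 − 1111/9 = 0  ⇒  r_C2 = 11/3 (r>0 drops 1)
2. [ext C2·C3]  r_C2² + (46/3)r_C2 − 209/3 = 0  ⇒  r_C2 = 11/3 (r>0 drops 1)

11/3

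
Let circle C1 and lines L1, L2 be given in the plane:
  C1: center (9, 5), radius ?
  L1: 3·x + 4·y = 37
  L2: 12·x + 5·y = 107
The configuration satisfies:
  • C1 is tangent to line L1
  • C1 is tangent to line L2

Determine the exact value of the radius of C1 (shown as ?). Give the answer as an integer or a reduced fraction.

2

1. [C1‖L1]  r_C1² − 4 = 0  ⇒  r_C1 = 2 (r>0 drops 1)
2. [C1‖L2]  r_C1² − 4 = 0  ⇒  r_C1 = 2 (r>0 drops 1)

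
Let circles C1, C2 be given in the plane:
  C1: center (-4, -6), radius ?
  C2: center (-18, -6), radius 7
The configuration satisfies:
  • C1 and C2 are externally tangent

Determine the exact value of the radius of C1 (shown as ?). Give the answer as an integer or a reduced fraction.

1. [ext C1·C2]  r_C1² + 14r_C1 − 147 = 0  ⇒  r_C1 = 7 (r>0 drops 1)

7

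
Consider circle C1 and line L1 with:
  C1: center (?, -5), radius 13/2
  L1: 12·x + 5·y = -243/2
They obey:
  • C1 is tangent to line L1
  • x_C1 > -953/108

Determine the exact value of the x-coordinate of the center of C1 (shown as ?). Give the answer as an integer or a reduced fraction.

1. [C1‖L1]  x_C1² + (193/12)x_C1 + 181/12 = 0  ⇒  x_C1 = -181/12 or -1
2. given x_C1 > -953/108: keep -1

-1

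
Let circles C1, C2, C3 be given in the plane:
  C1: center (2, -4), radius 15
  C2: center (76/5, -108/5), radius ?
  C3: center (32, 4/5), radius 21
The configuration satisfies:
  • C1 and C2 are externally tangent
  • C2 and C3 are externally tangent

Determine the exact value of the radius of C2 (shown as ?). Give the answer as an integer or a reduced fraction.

1. [ext C1·C2]  r_C2² + 30r_C2 − 259 = 0  ⇒  r_C2 = 7 (r>0 drops 1)
2. [ext C2·C3]  r_C2² + 42r_C2 − 343 = 0  ⇒  r_C2 = 7 (r>0 drops 1)

7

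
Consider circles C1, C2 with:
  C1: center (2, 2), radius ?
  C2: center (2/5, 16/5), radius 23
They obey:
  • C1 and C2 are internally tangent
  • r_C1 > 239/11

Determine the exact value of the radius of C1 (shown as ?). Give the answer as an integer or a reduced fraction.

1. [int C1,C2]  r_C1² − 46r_C1 + 525 = 0  ⇒  r_C1 = 21 or 25
2. given r_C1 > 239/11: keep 25

25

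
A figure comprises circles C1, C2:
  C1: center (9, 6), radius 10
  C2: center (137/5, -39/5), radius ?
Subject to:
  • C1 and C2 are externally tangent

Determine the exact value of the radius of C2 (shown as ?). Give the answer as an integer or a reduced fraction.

13

1. [ext C1·C2]  r_C2² + 20r_C2 − 429 = 0  ⇒  r_C2 = 13 (r>0 drops 1)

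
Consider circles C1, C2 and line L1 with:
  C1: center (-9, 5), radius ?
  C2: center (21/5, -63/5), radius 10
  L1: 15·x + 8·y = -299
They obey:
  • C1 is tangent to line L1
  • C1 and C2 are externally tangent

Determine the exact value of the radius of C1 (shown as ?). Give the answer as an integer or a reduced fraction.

1. [C1‖L1]  r_C1² − 144 = 0  ⇒  r_C1 = 12 (r>0 drops 1)
2. [ext C1·C2]  r_C1² + 20r_C1 − 384 = 0  ⇒  r_C1 = 12 (r>0 drops 1)

12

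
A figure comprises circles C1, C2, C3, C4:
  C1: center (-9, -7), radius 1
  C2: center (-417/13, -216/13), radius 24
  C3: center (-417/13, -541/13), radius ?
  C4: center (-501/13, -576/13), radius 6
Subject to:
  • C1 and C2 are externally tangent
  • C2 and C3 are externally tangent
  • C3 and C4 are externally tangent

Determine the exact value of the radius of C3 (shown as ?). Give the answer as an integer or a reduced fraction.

1. [ext C2·C3]  r_C3² + 48r_C3 − 49 = 0  ⇒  r_C3 = 1 (r>0 drops 1)
2. [ext C3·C4]  r_C3² + 12r_C3 − 13 = 0  ⇒  r_C3 = 1 (r>0 drops 1)

1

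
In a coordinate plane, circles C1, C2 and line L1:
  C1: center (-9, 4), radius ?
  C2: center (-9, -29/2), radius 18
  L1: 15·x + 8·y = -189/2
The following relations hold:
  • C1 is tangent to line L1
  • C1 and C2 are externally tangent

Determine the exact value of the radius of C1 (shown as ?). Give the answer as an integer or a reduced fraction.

1. [C1‖L1]  r_C1² − 1/4 = 0  ⇒  r_C1 = 1/2 (r>0 drops 1)
2. [ext C1·C2]  r_C1² + 36r_C1 − 73/4 = 0  ⇒  r_C1 = 1/2 (r>0 drops 1)

1/2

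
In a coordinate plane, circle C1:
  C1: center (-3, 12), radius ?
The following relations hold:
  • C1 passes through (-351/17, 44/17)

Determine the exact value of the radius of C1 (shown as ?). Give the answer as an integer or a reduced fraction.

20

1. [C1∋P]  r_C1² − 400 = 0  ⇒  r_C1 = 20 (r>0 drops 1)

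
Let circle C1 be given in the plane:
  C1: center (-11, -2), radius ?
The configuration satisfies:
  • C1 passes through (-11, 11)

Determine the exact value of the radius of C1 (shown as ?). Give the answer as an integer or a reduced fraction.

13

1. [C1∋P]  r_C1² − 169 = 0  ⇒  r_C1 = 13 (r>0 drops 1)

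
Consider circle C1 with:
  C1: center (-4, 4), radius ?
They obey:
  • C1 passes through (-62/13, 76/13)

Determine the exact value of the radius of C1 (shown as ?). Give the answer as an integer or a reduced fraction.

2

1. [C1∋P]  r_C1² − 4 = 0  ⇒  r_C1 = 2 (r>0 drops 1)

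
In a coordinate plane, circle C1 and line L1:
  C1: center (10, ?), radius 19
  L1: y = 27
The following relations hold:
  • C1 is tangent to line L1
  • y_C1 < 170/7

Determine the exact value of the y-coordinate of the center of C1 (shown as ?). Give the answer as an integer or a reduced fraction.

1. [C1‖L1]  y_C1² − 54y_C1 + 368 = 0  ⇒  y_C1 = 8 or 46
2. given y_C1 < 170/7: keep 8

8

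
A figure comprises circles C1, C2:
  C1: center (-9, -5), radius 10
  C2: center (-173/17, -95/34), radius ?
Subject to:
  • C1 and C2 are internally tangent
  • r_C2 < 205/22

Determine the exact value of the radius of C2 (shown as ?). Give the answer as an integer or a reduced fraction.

1. [int C1,C2]  r_C2² − 20r_C2 + 375/4 = 0  ⇒  r_C2 = 15/2 or 25/2
2. given r_C2 < 205/22: keep 15/2

15/2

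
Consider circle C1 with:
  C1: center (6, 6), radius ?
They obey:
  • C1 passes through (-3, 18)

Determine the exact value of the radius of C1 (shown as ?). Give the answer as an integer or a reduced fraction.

15

1. [C1∋P]  r_C1² − 225 = 0  ⇒  r_C1 = 15 (r>0 drops 1)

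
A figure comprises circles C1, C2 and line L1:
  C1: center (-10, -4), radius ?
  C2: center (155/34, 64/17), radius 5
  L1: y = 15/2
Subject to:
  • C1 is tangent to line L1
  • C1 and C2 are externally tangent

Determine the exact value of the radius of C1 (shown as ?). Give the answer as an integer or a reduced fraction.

23/2

1. [C1‖L1]  r_C1² − 529/4 = 0  ⇒  r_C1 = 23/2 (r>0 drops 1)
2. [ext C1·C2]  r_C1² + 10r_C1 − 989/4 = 0  ⇒  r_C1 = 23/2 (r>0 drops 1)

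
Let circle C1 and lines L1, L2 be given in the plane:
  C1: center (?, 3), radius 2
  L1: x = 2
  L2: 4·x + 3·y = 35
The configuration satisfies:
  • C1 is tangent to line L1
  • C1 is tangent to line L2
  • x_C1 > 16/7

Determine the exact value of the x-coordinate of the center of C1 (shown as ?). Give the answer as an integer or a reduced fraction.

4

1. [C1‖L1]  x_C1² − 4x_C1 = 0  ⇒  x_C1 = 0 or 4
2. [C1‖L2]  x_C1² − 13x_C1 + 36 = 0  ⇒  x_C1 = 4 or 9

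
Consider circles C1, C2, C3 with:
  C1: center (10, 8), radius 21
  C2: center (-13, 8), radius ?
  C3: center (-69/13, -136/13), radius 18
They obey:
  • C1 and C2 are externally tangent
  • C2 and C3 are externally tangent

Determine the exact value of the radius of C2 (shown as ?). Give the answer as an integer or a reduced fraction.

2

1. [ext C1·C2]  r_C2² + 42r_C2 − 88 = 0  ⇒  r_C2 = 2 (r>0 drops 1)
2. [ext C2·C3]  r_C2² + 36r_C2 − 76 = 0  ⇒  r_C2 = 2 (r>0 drops 1)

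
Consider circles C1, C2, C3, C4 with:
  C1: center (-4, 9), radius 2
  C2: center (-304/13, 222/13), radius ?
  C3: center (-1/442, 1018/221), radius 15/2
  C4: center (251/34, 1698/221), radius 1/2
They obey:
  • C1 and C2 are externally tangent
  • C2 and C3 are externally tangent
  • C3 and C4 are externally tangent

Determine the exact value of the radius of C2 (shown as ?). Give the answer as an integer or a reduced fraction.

19

1. [ext C1·C2]  r_C2² + 4r_C2 − 437 = 0  ⇒  r_C2 = 19 (r>0 drops 1)
2. [ext C2·C3]  r_C2² + 15r_C2 − 646 = 0  ⇒  r_C2 = 19 (r>0 drops 1)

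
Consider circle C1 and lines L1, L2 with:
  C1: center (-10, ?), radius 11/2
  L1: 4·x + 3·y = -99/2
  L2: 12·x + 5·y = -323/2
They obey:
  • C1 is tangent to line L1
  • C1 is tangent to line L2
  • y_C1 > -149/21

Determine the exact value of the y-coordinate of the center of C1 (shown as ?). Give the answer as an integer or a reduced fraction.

1. [C1‖L1]  y_C1² + (19/3)y_C1 − 74 = 0  ⇒  y_C1 = -37/3 or 6
2. [C1‖L2]  y_C1² + (83/5)y_C1 − 678/5 = 0  ⇒  y_C1 = -113/5 or 6

6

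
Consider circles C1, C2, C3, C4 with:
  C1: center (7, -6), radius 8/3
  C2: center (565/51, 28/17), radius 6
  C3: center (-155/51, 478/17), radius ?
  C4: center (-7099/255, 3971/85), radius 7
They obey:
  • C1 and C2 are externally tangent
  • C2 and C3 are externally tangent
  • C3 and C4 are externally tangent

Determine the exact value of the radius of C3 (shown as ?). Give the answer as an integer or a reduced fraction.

24

1. [ext C2·C3]  r_C3² + 12r_C3 − 864 = 0  ⇒  r_C3 = 24 (r>0 drops 1)
2. [ext C3·C4]  r_C3² + 14r_C3 − 912 = 0  ⇒  r_C3 = 24 (r>0 drops 1)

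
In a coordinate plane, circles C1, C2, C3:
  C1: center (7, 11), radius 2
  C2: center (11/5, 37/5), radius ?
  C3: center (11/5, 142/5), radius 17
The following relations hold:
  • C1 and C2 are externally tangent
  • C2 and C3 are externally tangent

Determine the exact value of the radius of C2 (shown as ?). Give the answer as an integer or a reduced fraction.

4

1. [ext C1·C2]  r_C2² + 4r_C2 − 32 = 0  ⇒  r_C2 = 4 (r>0 drops 1)
2. [ext C2·C3]  r_C2² + 34r_C2 − 152 = 0  ⇒  r_C2 = 4 (r>0 drops 1)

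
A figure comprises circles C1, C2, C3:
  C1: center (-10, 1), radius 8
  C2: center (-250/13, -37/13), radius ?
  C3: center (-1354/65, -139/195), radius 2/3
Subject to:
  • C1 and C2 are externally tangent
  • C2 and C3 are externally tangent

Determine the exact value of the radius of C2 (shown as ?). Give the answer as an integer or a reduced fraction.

1. [ext C1·C2]  r_C2² + 16r_C2 − 36 = 0  ⇒  r_C2 = 2 (r>0 drops 1)
2. [ext C2·C3]  r_C2² + (4/3)r_C2 − 20/3 = 0  ⇒  r_C2 = 2 (r>0 drops 1)

2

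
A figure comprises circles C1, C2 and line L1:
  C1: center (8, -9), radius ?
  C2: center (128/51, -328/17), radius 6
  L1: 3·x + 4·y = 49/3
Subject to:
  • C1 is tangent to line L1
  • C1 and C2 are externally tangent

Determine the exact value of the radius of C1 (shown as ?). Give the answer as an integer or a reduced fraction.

1. [C1‖L1]  r_C1² − 289/9 = 0  ⇒  r_C1 = 17/3 (r>0 drops 1)
2. [ext C1·C2]  r_C1² + 12r_C1 − 901/9 = 0  ⇒  r_C1 = 17/3 (r>0 drops 1)

17/3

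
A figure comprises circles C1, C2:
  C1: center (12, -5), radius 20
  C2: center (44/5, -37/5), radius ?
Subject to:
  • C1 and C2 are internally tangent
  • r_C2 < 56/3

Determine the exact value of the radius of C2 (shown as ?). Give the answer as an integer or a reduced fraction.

1. [int C1,C2]  r_C2² − 40r_C2 + 384 = 0  ⇒  r_C2 = 16 or 24
2. given r_C2 < 56/3: keep 16

16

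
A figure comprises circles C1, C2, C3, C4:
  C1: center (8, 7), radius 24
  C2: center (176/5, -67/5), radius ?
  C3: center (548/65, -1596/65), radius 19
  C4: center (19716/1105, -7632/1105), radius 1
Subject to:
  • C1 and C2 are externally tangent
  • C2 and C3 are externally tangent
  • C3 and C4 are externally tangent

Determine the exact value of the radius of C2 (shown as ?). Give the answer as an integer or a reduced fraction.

10

1. [ext C1·C2]  r_C2² + 48r_C2 − 580 = 0  ⇒  r_C2 = 10 (r>0 drops 1)
2. [ext C2·C3]  r_C2² + 38r_C2 − 480 = 0  ⇒  r_C2 = 10 (r>0 drops 1)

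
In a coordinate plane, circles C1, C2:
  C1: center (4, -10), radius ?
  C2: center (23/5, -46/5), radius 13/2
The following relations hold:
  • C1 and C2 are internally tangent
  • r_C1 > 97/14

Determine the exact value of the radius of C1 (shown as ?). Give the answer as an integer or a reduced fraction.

1. [int C1,C2]  r_C1² − 13r_C1 + 165/4 = 0  ⇒  r_C1 = 11/2 or 15/2
2. given r_C1 > 97/14: keep 15/2

15/2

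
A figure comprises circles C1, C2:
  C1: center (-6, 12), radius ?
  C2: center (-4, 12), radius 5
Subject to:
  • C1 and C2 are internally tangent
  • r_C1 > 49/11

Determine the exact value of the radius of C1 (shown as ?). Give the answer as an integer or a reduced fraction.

7

1. [int C1,C2]  r_C1² − 10r_C1 + 21 = 0  ⇒  r_C1 = 3 or 7
2. given r_C1 > 49/11: keep 7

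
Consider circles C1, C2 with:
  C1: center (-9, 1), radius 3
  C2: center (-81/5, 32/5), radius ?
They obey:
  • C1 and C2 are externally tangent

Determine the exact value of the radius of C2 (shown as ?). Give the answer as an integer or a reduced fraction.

1. [ext C1·C2]  r_C2² + 6r_C2 − 72 = 0  ⇒  r_C2 = 6 (r>0 drops 1)

6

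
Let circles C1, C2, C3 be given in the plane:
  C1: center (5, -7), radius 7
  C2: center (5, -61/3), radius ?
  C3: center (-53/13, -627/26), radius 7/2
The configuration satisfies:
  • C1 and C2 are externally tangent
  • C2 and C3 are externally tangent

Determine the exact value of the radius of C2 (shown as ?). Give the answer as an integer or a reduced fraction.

1. [ext C1·C2]  r_C2² + 14r_C2 − 1159/9 = 0  ⇒  r_C2 = 19/3 (r>0 drops 1)
2. [ext C2·C3]  r_C2² + 7r_C2 − 760/9 = 0  ⇒  r_C2 = 19/3 (r>0 drops 1)

19/3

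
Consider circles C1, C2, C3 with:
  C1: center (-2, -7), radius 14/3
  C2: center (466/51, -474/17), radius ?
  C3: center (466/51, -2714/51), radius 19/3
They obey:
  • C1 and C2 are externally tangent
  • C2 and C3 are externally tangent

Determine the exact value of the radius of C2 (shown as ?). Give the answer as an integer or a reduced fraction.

19

1. [ext C1·C2]  r_C2² + (28/3)r_C2 − 1615/3 = 0  ⇒  r_C2 = 19 (r>0 drops 1)
2. [ext C2·C3]  r_C2² + (38/3)r_C2 − 1805/3 = 0  ⇒  r_C2 = 19 (r>0 drops 1)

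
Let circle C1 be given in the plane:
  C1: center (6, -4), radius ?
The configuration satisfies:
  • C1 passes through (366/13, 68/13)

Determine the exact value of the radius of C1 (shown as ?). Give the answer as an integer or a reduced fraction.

24

1. [C1∋P]  r_C1² − 576 = 0  ⇒  r_C1 = 24 (r>0 drops 1)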